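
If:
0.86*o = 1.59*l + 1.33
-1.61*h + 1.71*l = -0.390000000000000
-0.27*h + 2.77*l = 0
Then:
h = 0.27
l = 0.03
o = 1.60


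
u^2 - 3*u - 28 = (u - 7)*(u + 4)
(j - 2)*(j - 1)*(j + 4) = j^3 + j^2 - 10*j + 8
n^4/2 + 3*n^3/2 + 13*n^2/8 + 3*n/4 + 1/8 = (n/2 + 1/2)*(n + 1/2)^2*(n + 1)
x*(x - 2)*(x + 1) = x^3 - x^2 - 2*x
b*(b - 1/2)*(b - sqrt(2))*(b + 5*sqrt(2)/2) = b^4 - b^3/2 + 3*sqrt(2)*b^3/2 - 5*b^2 - 3*sqrt(2)*b^2/4 + 5*b/2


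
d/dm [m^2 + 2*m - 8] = 2*m + 2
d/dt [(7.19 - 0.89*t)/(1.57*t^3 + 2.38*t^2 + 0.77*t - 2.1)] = (2.7946*t^3 - 31.7467*t^2 - 34.2244*t - 3.6673)/(2.4649*t^6 + 7.4732*t^5 + 8.0822*t^4 - 2.9288*t^3 - 9.4031*t^2 - 3.234*t + 4.41)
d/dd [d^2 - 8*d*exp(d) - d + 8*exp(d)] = -8*d*exp(d) + 2*d - 1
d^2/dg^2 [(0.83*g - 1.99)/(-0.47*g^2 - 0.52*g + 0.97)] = (-(0.83*g - 1.99)*(0.94*g + 0.52)*(1.88*g + 1.04) + (2.3406*g - 1.0074)*(0.47*g^2 + 0.52*g - 0.97))/(0.47*g^2 + 0.52*g - 0.97)^3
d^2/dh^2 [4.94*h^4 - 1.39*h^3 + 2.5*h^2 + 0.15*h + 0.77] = 59.28*h^2 - 8.34*h + 5.0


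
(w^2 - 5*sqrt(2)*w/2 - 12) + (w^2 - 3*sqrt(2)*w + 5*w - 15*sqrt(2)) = 2*w^2 - 11*sqrt(2)*w/2 + 5*w - 15*sqrt(2) - 12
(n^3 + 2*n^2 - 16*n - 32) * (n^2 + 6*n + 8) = n^5 + 8*n^4 + 4*n^3 - 112*n^2 - 320*n - 256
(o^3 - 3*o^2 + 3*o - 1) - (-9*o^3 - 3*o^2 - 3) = 10*o^3 + 3*o + 2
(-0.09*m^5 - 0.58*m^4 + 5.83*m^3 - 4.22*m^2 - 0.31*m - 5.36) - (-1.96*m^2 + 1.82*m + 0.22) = -0.09*m^5 - 0.58*m^4 + 5.83*m^3 - 2.26*m^2 - 2.13*m - 5.58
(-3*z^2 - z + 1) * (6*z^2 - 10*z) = -18*z^4 + 24*z^3 + 16*z^2 - 10*z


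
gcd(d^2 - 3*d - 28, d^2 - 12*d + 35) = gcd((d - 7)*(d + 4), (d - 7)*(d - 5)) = d - 7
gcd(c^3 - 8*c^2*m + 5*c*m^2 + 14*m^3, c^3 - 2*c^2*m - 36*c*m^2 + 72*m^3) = c - 2*m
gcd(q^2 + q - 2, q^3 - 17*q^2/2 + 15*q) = 1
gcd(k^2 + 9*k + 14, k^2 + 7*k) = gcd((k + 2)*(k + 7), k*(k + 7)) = k + 7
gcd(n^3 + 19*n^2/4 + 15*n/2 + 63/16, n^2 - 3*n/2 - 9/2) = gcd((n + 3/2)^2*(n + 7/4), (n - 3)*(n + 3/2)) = n + 3/2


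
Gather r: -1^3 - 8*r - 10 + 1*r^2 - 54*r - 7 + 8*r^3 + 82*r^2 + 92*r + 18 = 8*r^3 + 83*r^2 + 30*r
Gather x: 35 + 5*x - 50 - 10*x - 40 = -5*x - 55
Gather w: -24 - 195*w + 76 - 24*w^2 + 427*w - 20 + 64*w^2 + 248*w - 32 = 40*w^2 + 480*w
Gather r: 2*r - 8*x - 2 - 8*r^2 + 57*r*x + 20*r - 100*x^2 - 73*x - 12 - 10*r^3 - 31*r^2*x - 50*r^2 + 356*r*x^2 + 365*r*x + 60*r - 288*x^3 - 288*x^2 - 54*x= -10*r^3 + r^2*(-31*x - 58) + r*(356*x^2 + 422*x + 82) - 288*x^3 - 388*x^2 - 135*x - 14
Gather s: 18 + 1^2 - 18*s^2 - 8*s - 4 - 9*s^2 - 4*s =-27*s^2 - 12*s + 15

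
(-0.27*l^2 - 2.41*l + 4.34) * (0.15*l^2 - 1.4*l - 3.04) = -0.0405*l^4 + 0.0165*l^3 + 4.8458*l^2 + 1.2504*l - 13.1936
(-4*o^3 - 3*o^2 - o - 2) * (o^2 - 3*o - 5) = -4*o^5 + 9*o^4 + 28*o^3 + 16*o^2 + 11*o + 10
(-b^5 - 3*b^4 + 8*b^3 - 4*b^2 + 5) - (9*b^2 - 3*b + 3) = -b^5 - 3*b^4 + 8*b^3 - 13*b^2 + 3*b + 2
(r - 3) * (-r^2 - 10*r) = -r^3 - 7*r^2 + 30*r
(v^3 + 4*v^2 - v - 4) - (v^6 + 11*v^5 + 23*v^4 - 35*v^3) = -v^6 - 11*v^5 - 23*v^4 + 36*v^3 + 4*v^2 - v - 4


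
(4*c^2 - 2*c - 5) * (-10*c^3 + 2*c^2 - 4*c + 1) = -40*c^5 + 28*c^4 + 30*c^3 + 2*c^2 + 18*c - 5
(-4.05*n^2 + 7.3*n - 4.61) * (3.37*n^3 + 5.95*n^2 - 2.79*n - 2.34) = -13.6485*n^5 + 0.503499999999999*n^4 + 39.1988*n^3 - 38.3195*n^2 - 4.2201*n + 10.7874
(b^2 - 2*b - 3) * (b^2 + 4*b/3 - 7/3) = b^4 - 2*b^3/3 - 8*b^2 + 2*b/3 + 7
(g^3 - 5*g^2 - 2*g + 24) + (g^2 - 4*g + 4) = g^3 - 4*g^2 - 6*g + 28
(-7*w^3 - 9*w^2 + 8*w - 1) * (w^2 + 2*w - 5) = -7*w^5 - 23*w^4 + 25*w^3 + 60*w^2 - 42*w + 5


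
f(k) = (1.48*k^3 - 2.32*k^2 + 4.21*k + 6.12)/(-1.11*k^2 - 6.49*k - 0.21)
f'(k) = (2.22*k + 6.49)*(1.48*k^3 - 2.32*k^2 + 4.21*k + 6.12)/(-1.11*k^2 - 6.49*k - 0.21)^2 + (4.44*k^2 - 4.64*k + 4.21)/(-1.11*k^2 - 6.49*k - 0.21) = (-1.6428*k^4 - 19.2104*k^3 + 18.7975*k^2 + 14.5608*k + 38.8347)/(1.2321*k^4 + 14.4078*k^3 + 42.5863*k^2 + 2.7258*k + 0.0441)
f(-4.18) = -21.28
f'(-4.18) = 21.34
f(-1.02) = -0.41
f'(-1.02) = 2.25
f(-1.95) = -2.66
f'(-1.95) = 2.97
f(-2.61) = -5.13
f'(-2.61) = 4.69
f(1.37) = -1.01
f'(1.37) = 0.31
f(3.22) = -1.38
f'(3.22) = -0.51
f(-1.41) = -1.27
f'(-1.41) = 2.27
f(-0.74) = 0.28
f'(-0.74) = 2.87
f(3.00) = -1.28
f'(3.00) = -0.45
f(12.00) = -9.58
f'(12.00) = -1.14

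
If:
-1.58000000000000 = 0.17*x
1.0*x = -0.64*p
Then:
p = 14.52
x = -9.29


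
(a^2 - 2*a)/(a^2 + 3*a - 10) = a/(a + 5)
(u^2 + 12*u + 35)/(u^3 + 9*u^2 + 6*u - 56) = (u + 5)/(u^2 + 2*u - 8)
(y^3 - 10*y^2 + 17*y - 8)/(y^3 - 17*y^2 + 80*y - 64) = (y - 1)/(y - 8)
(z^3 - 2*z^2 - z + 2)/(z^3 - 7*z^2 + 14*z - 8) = (z + 1)/(z - 4)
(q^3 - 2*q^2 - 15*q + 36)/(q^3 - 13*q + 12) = (q - 3)/(q - 1)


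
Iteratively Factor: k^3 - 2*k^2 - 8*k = (k)*(k^2 - 2*k - 8) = k*(k + 2)*(k - 4)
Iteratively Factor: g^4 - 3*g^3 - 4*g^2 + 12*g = (g)*(g^3 - 3*g^2 - 4*g + 12) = g*(g + 2)*(g^2 - 5*g + 6) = g*(g - 3)*(g + 2)*(g - 2)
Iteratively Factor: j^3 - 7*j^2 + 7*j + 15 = (j - 3)*(j^2 - 4*j - 5) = (j - 5)*(j - 3)*(j + 1)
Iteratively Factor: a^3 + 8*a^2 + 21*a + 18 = (a + 3)*(a^2 + 5*a + 6) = (a + 2)*(a + 3)*(a + 3)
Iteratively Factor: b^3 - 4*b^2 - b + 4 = (b + 1)*(b^2 - 5*b + 4) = (b - 1)*(b + 1)*(b - 4)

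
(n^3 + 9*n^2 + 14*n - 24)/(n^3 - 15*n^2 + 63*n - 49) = (n^2 + 10*n + 24)/(n^2 - 14*n + 49)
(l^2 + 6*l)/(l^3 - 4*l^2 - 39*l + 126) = l/(l^2 - 10*l + 21)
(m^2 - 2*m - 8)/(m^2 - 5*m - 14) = (m - 4)/(m - 7)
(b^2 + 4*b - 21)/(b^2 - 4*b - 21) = (-b^2 - 4*b + 21)/(-b^2 + 4*b + 21)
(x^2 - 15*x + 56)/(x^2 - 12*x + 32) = (x - 7)/(x - 4)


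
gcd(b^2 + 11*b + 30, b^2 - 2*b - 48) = b + 6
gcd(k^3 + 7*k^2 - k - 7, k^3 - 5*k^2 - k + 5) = k^2 - 1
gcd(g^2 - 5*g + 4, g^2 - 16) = g - 4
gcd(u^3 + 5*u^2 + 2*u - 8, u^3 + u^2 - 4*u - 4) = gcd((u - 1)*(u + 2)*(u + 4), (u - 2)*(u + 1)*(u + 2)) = u + 2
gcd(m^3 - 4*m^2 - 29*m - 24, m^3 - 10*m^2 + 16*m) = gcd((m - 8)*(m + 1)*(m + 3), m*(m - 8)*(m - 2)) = m - 8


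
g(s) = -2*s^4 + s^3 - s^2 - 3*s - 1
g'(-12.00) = 14277.00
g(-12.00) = -43309.00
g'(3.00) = -198.00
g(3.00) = -154.00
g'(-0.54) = 0.21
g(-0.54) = 0.00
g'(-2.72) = 185.62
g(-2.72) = -129.83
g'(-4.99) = 1075.69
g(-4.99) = -1375.21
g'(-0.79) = 4.40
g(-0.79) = -0.53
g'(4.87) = -865.60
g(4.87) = -1048.81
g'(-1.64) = 43.64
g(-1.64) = -17.65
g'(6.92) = -2524.17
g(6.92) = -4324.49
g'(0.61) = -4.92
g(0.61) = -3.25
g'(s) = -8*s^3 + 3*s^2 - 2*s - 3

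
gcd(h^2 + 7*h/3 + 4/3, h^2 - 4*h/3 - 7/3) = h + 1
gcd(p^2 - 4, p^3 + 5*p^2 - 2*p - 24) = p - 2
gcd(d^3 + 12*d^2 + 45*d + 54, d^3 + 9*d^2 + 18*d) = d^2 + 9*d + 18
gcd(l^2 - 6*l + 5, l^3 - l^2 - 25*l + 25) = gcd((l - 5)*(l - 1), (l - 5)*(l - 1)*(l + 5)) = l^2 - 6*l + 5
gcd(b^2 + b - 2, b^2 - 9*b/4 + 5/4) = b - 1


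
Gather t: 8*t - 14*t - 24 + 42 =18 - 6*t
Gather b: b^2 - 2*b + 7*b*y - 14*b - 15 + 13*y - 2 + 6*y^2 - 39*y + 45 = b^2 + b*(7*y - 16) + 6*y^2 - 26*y + 28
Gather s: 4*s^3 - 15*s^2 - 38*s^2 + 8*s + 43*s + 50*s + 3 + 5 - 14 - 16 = 4*s^3 - 53*s^2 + 101*s - 22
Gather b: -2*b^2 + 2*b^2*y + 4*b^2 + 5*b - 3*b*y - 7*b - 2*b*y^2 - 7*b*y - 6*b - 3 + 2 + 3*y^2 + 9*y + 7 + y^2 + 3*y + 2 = b^2*(2*y + 2) + b*(-2*y^2 - 10*y - 8) + 4*y^2 + 12*y + 8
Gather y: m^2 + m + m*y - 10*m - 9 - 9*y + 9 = m^2 - 9*m + y*(m - 9)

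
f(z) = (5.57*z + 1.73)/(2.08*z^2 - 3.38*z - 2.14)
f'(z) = (3.38 - 4.16*z)*(5.57*z + 1.73)/(2.08*z^2 - 3.38*z - 2.14)^2 + 5.57/(2.08*z^2 - 3.38*z - 2.14) = (11.5856*z^2 - 18.8266*z - (4.16*z - 3.38)*(5.57*z + 1.73) - 11.9198)/(-2.08*z^2 + 3.38*z + 2.14)^2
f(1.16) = -2.51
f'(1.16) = -2.82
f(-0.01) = -0.80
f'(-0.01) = -1.35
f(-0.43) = 2.20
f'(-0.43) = -56.13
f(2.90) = 3.22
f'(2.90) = -4.04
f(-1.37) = -0.92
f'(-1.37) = -0.44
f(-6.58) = -0.32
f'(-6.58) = -0.04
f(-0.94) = -1.22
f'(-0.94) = -1.15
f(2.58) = 5.39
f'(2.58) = -11.42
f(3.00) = 2.86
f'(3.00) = -3.18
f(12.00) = 0.27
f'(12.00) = -0.03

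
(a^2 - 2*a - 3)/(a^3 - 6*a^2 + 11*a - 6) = (a + 1)/(a^2 - 3*a + 2)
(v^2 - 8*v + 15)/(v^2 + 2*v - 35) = (v - 3)/(v + 7)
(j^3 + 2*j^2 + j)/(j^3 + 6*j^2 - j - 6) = j*(j + 1)/(j^2 + 5*j - 6)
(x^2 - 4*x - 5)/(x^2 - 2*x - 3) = (x - 5)/(x - 3)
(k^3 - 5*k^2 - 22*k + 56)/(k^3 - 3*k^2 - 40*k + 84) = (k + 4)/(k + 6)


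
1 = 1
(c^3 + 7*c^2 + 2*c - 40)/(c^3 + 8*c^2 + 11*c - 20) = (c - 2)/(c - 1)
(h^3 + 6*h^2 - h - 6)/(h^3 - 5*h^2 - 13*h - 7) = (h^2 + 5*h - 6)/(h^2 - 6*h - 7)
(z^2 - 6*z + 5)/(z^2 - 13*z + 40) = (z - 1)/(z - 8)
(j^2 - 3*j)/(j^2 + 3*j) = (j - 3)/(j + 3)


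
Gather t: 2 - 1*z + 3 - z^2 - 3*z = -z^2 - 4*z + 5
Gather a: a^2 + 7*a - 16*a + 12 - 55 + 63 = a^2 - 9*a + 20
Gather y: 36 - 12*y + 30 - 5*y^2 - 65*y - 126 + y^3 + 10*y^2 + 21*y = y^3 + 5*y^2 - 56*y - 60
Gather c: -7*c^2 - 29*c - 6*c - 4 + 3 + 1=-7*c^2 - 35*c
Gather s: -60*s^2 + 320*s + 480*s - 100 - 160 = -60*s^2 + 800*s - 260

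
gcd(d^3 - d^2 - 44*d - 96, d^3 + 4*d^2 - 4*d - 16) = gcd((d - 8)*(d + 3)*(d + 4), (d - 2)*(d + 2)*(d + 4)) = d + 4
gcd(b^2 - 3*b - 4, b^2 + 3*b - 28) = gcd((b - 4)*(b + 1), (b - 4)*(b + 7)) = b - 4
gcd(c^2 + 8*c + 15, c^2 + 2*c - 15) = c + 5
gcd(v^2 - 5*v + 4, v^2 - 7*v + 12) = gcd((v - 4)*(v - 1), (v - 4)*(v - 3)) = v - 4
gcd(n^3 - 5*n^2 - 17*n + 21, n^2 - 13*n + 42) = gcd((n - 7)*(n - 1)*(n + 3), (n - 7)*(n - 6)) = n - 7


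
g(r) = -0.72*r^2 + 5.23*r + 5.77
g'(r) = 5.23 - 1.44*r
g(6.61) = 8.88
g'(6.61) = -4.29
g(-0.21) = 4.64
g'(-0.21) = 5.53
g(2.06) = 13.49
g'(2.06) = 2.26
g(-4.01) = -26.78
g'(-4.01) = 11.00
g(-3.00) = -16.40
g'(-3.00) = 9.55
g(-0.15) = 4.97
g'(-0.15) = 5.45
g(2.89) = 14.87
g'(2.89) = 1.07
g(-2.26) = -9.73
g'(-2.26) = 8.48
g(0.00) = 5.77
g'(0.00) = 5.23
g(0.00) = 5.77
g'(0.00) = 5.23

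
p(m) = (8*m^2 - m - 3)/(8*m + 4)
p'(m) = (16*m - 1)/(8*m + 4) - 8*(8*m^2 - m - 3)/(8*m + 4)^2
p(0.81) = 0.14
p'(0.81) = 1.04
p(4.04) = 3.40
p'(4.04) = 1.00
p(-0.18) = -1.00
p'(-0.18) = 1.61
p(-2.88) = -3.48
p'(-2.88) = 1.01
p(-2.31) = -2.90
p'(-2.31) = 1.02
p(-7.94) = -8.56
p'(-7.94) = 1.00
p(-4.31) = -4.92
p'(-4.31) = 1.00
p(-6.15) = -6.76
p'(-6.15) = 1.00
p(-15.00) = -15.62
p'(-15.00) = 1.00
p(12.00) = 11.37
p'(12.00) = 1.00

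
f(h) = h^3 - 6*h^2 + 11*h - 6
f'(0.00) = 11.00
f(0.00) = -6.00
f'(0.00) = 11.00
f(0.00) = -6.00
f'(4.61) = 19.44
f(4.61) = 15.17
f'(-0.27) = 14.46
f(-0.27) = -9.43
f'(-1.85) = 43.47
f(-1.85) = -53.22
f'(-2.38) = 56.55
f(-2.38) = -79.65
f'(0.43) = 6.39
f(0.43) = -2.30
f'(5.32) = 32.07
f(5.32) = 33.27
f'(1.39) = 0.12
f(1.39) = 0.38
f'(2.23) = -0.84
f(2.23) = -0.22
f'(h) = 3*h^2 - 12*h + 11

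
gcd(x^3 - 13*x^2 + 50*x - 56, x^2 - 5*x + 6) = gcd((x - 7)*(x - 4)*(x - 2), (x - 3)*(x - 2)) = x - 2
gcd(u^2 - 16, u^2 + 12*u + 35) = 1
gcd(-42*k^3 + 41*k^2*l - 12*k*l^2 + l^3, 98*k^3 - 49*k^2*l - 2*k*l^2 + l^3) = 14*k^2 - 9*k*l + l^2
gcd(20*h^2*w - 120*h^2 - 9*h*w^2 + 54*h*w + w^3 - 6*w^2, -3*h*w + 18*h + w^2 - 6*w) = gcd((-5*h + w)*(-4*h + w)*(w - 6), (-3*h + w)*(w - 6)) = w - 6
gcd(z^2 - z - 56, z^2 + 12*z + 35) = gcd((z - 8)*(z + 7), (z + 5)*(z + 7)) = z + 7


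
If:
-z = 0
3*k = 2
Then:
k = 2/3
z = 0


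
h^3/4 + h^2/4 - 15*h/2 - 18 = (h/4 + 1)*(h - 6)*(h + 3)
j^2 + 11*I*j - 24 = (j + 3*I)*(j + 8*I)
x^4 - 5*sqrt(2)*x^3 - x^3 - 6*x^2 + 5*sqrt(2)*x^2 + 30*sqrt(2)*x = x*(x - 3)*(x + 2)*(x - 5*sqrt(2))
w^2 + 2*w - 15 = (w - 3)*(w + 5)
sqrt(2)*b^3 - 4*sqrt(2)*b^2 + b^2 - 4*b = b*(b - 4)*(sqrt(2)*b + 1)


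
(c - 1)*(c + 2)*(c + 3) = c^3 + 4*c^2 + c - 6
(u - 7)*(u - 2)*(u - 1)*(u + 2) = u^4 - 8*u^3 + 3*u^2 + 32*u - 28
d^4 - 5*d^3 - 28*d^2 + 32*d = d*(d - 8)*(d - 1)*(d + 4)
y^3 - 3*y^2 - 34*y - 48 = (y - 8)*(y + 2)*(y + 3)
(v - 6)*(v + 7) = v^2 + v - 42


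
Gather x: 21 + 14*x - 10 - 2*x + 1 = 12*x + 12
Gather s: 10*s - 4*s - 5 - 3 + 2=6*s - 6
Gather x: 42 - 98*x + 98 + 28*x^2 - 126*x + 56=28*x^2 - 224*x + 196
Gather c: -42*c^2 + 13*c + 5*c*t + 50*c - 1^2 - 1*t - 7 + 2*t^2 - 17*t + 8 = -42*c^2 + c*(5*t + 63) + 2*t^2 - 18*t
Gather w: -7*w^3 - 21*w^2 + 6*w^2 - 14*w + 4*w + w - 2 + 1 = -7*w^3 - 15*w^2 - 9*w - 1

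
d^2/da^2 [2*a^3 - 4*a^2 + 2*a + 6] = 12*a - 8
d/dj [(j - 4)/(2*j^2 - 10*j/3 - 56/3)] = -9/(18*j^2 + 84*j + 98)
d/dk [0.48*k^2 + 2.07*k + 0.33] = 0.96*k + 2.07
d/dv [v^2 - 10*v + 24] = 2*v - 10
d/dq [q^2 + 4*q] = 2*q + 4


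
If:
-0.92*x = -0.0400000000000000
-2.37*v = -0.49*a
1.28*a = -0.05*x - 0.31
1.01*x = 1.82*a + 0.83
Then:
No Solution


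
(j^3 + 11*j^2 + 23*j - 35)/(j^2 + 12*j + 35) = j - 1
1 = 1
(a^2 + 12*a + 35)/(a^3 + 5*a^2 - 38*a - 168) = (a + 5)/(a^2 - 2*a - 24)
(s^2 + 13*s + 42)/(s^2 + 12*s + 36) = (s + 7)/(s + 6)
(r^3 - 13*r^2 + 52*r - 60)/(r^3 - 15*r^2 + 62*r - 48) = (r^2 - 7*r + 10)/(r^2 - 9*r + 8)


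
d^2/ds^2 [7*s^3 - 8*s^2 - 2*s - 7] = 42*s - 16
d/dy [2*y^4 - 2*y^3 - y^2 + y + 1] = 8*y^3 - 6*y^2 - 2*y + 1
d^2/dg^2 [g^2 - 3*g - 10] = 2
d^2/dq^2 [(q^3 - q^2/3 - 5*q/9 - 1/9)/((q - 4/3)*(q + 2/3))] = 30*(27*q^3 + 27*q^2 + 54*q - 4)/(729*q^6 - 1458*q^5 - 972*q^4 + 2376*q^3 + 864*q^2 - 1152*q - 512)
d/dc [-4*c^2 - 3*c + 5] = -8*c - 3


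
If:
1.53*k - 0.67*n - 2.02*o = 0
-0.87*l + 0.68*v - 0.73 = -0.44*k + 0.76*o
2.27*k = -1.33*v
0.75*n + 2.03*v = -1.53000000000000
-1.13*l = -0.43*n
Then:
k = -0.34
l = -1.38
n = -3.62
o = 0.94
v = 0.58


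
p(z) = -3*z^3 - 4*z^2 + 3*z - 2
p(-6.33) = 579.64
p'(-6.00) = -273.00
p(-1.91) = -1.42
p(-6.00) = 484.00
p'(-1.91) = -14.55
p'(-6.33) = -306.98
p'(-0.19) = 4.20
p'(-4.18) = -120.81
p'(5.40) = -302.64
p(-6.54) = 646.47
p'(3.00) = -102.00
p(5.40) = -574.83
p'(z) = -9*z^2 - 8*z + 3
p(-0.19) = -2.69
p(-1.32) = -6.03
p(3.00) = -110.00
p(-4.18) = 134.67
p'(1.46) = -27.86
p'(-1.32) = -2.12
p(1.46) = -15.48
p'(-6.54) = -329.62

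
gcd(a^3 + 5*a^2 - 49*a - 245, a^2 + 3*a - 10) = a + 5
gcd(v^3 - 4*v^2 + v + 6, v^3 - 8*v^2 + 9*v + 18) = v^2 - 2*v - 3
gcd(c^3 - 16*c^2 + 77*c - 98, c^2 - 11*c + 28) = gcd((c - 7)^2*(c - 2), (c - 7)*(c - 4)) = c - 7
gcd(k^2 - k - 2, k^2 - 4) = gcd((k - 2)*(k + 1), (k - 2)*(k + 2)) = k - 2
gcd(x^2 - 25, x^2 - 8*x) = 1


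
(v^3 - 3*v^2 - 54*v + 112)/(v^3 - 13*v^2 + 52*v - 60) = (v^2 - v - 56)/(v^2 - 11*v + 30)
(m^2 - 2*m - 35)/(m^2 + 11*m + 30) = (m - 7)/(m + 6)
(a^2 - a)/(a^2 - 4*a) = (a - 1)/(a - 4)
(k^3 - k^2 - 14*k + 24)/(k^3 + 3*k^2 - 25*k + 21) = (k^2 + 2*k - 8)/(k^2 + 6*k - 7)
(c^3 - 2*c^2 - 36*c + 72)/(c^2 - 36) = c - 2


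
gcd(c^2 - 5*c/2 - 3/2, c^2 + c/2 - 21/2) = c - 3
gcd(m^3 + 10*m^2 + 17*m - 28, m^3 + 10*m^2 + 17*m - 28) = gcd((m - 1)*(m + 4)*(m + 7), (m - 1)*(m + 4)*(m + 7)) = m^3 + 10*m^2 + 17*m - 28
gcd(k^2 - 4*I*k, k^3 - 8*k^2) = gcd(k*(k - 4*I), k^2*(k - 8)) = k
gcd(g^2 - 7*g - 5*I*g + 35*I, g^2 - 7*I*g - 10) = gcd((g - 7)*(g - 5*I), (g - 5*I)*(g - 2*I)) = g - 5*I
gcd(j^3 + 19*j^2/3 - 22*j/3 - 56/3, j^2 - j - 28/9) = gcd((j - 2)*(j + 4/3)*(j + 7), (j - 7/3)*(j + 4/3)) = j + 4/3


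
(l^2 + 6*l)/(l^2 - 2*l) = (l + 6)/(l - 2)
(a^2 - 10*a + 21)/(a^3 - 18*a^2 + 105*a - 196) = (a - 3)/(a^2 - 11*a + 28)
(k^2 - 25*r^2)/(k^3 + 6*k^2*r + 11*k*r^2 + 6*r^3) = (k^2 - 25*r^2)/(k^3 + 6*k^2*r + 11*k*r^2 + 6*r^3)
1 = 1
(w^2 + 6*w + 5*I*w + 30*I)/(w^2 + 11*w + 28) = (w^2 + w*(6 + 5*I) + 30*I)/(w^2 + 11*w + 28)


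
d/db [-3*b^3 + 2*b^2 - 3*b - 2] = -9*b^2 + 4*b - 3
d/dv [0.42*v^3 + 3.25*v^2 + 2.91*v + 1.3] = 1.26*v^2 + 6.5*v + 2.91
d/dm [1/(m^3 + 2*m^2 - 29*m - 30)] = (-3*m^2 - 4*m + 29)/(m^3 + 2*m^2 - 29*m - 30)^2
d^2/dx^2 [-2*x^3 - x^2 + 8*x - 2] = -12*x - 2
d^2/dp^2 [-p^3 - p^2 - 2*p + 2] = -6*p - 2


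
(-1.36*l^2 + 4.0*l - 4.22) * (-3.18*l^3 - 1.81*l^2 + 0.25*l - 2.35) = 4.3248*l^5 - 10.2584*l^4 + 5.8396*l^3 + 11.8342*l^2 - 10.455*l + 9.917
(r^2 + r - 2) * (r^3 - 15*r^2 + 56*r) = r^5 - 14*r^4 + 39*r^3 + 86*r^2 - 112*r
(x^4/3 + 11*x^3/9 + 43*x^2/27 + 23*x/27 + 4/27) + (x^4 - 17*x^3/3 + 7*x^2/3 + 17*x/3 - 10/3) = 4*x^4/3 - 40*x^3/9 + 106*x^2/27 + 176*x/27 - 86/27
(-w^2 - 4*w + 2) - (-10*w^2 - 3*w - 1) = 9*w^2 - w + 3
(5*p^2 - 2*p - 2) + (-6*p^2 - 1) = -p^2 - 2*p - 3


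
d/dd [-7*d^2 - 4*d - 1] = -14*d - 4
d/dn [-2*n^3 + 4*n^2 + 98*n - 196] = -6*n^2 + 8*n + 98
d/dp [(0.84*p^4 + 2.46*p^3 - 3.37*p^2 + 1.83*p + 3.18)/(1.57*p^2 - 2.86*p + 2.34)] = (2.6376*p^5 - 3.345*p^4 - 6.2088*p^3 + 24.0343*p^2 - 25.7568*p + 13.377)/(2.4649*p^4 - 8.9804*p^3 + 15.5272*p^2 - 13.3848*p + 5.4756)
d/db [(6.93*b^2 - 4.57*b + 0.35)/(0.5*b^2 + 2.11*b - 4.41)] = (16.9073*b^2 - 61.4726*b + 19.4152)/(0.25*b^4 + 2.11*b^3 + 0.0420999999999996*b^2 - 18.6102*b + 19.4481)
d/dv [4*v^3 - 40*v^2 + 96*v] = 12*v^2 - 80*v + 96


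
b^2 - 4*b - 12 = (b - 6)*(b + 2)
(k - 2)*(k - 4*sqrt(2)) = k^2 - 4*sqrt(2)*k - 2*k + 8*sqrt(2)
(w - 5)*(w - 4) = w^2 - 9*w + 20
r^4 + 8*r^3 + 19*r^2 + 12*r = r*(r + 1)*(r + 3)*(r + 4)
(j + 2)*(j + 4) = j^2 + 6*j + 8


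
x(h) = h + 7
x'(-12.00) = 1.00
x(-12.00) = -5.00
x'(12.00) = 1.00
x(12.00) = 19.00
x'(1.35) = 1.00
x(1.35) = 8.35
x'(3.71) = 1.00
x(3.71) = 10.71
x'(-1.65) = 1.00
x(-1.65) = 5.35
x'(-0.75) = 1.00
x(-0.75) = 6.25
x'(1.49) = 1.00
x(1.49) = 8.49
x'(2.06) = 1.00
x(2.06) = 9.06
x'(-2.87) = 1.00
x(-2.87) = 4.13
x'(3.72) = 1.00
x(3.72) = 10.72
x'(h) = 1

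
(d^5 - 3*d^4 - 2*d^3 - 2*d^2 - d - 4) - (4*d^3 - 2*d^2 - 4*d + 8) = d^5 - 3*d^4 - 6*d^3 + 3*d - 12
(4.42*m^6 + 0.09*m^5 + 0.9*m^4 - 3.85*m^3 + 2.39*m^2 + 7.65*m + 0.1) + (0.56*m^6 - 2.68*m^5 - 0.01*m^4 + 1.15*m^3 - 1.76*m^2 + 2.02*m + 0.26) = 4.98*m^6 - 2.59*m^5 + 0.89*m^4 - 2.7*m^3 + 0.63*m^2 + 9.67*m + 0.36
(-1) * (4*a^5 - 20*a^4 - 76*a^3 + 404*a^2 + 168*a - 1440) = -4*a^5 + 20*a^4 + 76*a^3 - 404*a^2 - 168*a + 1440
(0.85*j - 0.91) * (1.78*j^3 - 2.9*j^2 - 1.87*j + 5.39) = 1.513*j^4 - 4.0848*j^3 + 1.0495*j^2 + 6.2832*j - 4.9049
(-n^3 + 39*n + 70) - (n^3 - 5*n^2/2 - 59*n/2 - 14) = -2*n^3 + 5*n^2/2 + 137*n/2 + 84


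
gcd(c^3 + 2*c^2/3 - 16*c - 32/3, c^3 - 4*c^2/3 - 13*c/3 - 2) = c + 2/3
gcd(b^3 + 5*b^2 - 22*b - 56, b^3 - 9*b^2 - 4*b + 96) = b - 4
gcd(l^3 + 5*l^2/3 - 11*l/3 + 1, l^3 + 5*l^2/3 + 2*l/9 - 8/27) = l - 1/3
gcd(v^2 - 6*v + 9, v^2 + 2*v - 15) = v - 3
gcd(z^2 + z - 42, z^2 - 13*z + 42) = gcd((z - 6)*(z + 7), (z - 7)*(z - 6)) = z - 6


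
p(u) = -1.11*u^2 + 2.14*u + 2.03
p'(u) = 2.14 - 2.22*u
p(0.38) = 2.68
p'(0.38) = 1.30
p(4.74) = -12.77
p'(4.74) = -8.38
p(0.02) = 2.07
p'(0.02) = 2.10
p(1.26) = 2.96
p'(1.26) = -0.66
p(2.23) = 1.28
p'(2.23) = -2.81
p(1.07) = 3.05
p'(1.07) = -0.24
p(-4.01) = -24.40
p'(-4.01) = 11.04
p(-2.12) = -7.50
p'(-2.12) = 6.85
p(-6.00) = -50.77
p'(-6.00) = 15.46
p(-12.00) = -183.49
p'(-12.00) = 28.78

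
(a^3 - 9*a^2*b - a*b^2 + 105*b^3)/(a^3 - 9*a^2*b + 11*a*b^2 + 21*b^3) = (a^2 - 2*a*b - 15*b^2)/(a^2 - 2*a*b - 3*b^2)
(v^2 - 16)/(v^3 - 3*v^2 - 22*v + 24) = (v - 4)/(v^2 - 7*v + 6)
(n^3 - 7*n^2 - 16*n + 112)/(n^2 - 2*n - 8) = (n^2 - 3*n - 28)/(n + 2)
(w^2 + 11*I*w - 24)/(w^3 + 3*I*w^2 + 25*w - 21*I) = (w^2 + 11*I*w - 24)/(w^3 + 3*I*w^2 + 25*w - 21*I)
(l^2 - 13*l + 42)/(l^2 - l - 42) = (l - 6)/(l + 6)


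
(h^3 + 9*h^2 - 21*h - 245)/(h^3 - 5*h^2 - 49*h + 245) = (h + 7)/(h - 7)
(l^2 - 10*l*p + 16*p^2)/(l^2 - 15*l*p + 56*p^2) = (-l + 2*p)/(-l + 7*p)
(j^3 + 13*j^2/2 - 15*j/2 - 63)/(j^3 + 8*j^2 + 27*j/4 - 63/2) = 2*(j - 3)/(2*j - 3)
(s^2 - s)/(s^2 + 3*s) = (s - 1)/(s + 3)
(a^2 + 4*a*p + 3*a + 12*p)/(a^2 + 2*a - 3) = (a + 4*p)/(a - 1)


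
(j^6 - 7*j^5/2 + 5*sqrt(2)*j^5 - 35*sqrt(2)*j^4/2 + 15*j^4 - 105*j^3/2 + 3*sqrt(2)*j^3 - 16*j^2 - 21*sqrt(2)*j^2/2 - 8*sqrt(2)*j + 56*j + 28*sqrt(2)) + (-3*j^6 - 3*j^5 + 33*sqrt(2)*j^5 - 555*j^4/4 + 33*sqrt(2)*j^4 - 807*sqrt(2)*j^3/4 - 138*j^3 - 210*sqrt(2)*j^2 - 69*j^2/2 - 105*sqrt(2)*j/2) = -2*j^6 - 13*j^5/2 + 38*sqrt(2)*j^5 - 495*j^4/4 + 31*sqrt(2)*j^4/2 - 795*sqrt(2)*j^3/4 - 381*j^3/2 - 441*sqrt(2)*j^2/2 - 101*j^2/2 - 121*sqrt(2)*j/2 + 56*j + 28*sqrt(2)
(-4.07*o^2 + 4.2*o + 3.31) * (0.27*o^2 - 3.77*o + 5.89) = -1.0989*o^4 + 16.4779*o^3 - 38.9126*o^2 + 12.2593*o + 19.4959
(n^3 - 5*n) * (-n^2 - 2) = -n^5 + 3*n^3 + 10*n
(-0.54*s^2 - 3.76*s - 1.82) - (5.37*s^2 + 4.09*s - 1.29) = -5.91*s^2 - 7.85*s - 0.53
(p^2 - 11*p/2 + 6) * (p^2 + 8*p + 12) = p^4 + 5*p^3/2 - 26*p^2 - 18*p + 72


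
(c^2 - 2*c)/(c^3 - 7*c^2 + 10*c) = 1/(c - 5)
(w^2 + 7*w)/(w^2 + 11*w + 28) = w/(w + 4)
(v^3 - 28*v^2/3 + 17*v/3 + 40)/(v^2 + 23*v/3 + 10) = (v^2 - 11*v + 24)/(v + 6)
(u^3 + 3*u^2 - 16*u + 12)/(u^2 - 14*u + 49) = (u^3 + 3*u^2 - 16*u + 12)/(u^2 - 14*u + 49)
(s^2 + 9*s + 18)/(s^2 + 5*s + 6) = (s + 6)/(s + 2)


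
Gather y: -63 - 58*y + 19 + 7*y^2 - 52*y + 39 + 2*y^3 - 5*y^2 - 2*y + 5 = 2*y^3 + 2*y^2 - 112*y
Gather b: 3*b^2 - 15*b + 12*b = 3*b^2 - 3*b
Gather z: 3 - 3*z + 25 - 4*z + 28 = 56 - 7*z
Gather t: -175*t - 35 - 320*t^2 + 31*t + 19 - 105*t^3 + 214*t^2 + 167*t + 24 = -105*t^3 - 106*t^2 + 23*t + 8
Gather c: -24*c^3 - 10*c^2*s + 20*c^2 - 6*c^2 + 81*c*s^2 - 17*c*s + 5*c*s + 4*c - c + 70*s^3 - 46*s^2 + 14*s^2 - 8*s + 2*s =-24*c^3 + c^2*(14 - 10*s) + c*(81*s^2 - 12*s + 3) + 70*s^3 - 32*s^2 - 6*s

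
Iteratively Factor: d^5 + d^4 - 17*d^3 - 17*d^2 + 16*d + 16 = (d - 1)*(d^4 + 2*d^3 - 15*d^2 - 32*d - 16) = (d - 1)*(d + 4)*(d^3 - 2*d^2 - 7*d - 4) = (d - 1)*(d + 1)*(d + 4)*(d^2 - 3*d - 4) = (d - 4)*(d - 1)*(d + 1)*(d + 4)*(d + 1)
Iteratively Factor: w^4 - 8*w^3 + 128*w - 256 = (w - 4)*(w^3 - 4*w^2 - 16*w + 64) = (w - 4)^2*(w^2 - 16) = (w - 4)^2*(w + 4)*(w - 4)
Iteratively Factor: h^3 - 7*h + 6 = (h - 2)*(h^2 + 2*h - 3) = (h - 2)*(h + 3)*(h - 1)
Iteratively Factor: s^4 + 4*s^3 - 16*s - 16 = (s + 2)*(s^3 + 2*s^2 - 4*s - 8) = (s - 2)*(s + 2)*(s^2 + 4*s + 4) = (s - 2)*(s + 2)^2*(s + 2)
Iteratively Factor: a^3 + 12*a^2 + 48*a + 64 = (a + 4)*(a^2 + 8*a + 16) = (a + 4)^2*(a + 4)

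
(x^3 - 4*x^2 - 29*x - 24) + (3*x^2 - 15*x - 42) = x^3 - x^2 - 44*x - 66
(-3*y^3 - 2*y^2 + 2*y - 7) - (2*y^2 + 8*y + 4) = -3*y^3 - 4*y^2 - 6*y - 11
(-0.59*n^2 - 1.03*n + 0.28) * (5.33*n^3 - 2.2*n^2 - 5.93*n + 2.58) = -3.1447*n^5 - 4.1919*n^4 + 7.2571*n^3 + 3.9697*n^2 - 4.3178*n + 0.7224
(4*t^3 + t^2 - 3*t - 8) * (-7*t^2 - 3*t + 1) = -28*t^5 - 19*t^4 + 22*t^3 + 66*t^2 + 21*t - 8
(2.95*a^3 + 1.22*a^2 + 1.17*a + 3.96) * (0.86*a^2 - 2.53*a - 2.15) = 2.537*a^5 - 6.4143*a^4 - 8.4229*a^3 - 2.1775*a^2 - 12.5343*a - 8.514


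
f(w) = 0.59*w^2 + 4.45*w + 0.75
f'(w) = 1.18*w + 4.45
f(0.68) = 4.05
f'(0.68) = 5.25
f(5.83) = 46.75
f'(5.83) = 11.33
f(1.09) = 6.30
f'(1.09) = 5.74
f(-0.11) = 0.27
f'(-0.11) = 4.32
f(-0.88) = -2.71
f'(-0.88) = 3.41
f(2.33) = 14.32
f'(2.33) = 7.20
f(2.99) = 19.33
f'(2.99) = 7.98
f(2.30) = 14.11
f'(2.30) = 7.16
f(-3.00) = -7.29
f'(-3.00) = 0.91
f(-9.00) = 8.49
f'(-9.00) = -6.17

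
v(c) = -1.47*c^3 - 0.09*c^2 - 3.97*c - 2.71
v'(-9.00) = -359.56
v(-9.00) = 1097.36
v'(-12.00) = -636.85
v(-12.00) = 2572.13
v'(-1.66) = -15.82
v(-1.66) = 10.36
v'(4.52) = -94.88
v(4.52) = -158.24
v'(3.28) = -52.00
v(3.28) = -68.57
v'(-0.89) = -7.30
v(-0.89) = 1.79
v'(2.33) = -28.33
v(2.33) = -31.04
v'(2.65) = -35.42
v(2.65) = -41.22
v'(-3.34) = -52.56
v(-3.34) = 64.32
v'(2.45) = -30.88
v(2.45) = -34.59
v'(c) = -4.41*c^2 - 0.18*c - 3.97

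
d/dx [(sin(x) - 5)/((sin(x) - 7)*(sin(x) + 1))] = (10*sin(x) + cos(x)^2 - 38)*cos(x)/((sin(x) - 7)^2*(sin(x) + 1)^2)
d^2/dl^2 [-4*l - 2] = 0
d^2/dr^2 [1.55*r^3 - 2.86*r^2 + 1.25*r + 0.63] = 9.3*r - 5.72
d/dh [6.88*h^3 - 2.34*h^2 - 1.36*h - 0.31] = 20.64*h^2 - 4.68*h - 1.36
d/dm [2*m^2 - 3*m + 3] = 4*m - 3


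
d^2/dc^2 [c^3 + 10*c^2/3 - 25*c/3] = 6*c + 20/3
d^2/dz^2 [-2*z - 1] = 0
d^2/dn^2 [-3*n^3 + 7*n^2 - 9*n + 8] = 14 - 18*n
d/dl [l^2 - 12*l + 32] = 2*l - 12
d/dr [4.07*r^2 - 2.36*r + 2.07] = 8.14*r - 2.36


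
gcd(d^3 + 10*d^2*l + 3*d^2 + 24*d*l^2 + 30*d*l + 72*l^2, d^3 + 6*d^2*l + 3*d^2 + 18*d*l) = d^2 + 6*d*l + 3*d + 18*l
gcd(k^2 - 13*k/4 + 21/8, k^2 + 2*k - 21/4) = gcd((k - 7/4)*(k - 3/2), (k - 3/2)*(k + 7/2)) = k - 3/2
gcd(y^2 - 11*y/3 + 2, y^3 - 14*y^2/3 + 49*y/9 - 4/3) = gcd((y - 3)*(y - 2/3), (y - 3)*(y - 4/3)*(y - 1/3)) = y - 3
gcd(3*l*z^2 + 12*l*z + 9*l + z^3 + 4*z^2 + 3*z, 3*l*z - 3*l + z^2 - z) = 3*l + z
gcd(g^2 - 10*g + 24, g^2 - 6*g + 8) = g - 4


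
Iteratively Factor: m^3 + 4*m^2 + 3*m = (m)*(m^2 + 4*m + 3) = m*(m + 1)*(m + 3)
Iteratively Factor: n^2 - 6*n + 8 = (n - 2)*(n - 4)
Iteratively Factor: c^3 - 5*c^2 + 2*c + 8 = (c - 4)*(c^2 - c - 2) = (c - 4)*(c + 1)*(c - 2)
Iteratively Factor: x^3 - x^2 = (x - 1)*(x^2) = x*(x - 1)*(x)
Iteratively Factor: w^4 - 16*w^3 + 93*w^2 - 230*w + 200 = (w - 5)*(w^3 - 11*w^2 + 38*w - 40) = (w - 5)^2*(w^2 - 6*w + 8) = (w - 5)^2*(w - 4)*(w - 2)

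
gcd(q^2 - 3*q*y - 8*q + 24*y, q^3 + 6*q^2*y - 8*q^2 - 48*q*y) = q - 8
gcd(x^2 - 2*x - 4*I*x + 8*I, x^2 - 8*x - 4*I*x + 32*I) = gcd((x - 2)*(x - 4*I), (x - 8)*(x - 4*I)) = x - 4*I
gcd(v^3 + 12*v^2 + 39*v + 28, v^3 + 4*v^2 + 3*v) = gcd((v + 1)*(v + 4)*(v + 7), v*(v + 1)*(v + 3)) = v + 1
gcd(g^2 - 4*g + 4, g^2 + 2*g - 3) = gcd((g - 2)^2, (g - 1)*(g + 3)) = 1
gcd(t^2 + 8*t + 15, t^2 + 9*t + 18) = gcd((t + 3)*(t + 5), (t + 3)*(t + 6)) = t + 3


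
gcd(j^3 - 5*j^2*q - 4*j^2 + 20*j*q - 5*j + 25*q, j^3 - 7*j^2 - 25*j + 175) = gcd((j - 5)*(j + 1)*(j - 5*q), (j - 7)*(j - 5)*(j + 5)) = j - 5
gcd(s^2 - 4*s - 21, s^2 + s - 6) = s + 3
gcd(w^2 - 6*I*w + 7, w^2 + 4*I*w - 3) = w + I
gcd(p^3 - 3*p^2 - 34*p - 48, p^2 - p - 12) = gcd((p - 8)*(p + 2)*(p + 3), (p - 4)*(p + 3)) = p + 3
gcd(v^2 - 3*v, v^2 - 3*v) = v^2 - 3*v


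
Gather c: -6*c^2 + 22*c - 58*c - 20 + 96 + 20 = -6*c^2 - 36*c + 96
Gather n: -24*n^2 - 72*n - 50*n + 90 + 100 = -24*n^2 - 122*n + 190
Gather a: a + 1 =a + 1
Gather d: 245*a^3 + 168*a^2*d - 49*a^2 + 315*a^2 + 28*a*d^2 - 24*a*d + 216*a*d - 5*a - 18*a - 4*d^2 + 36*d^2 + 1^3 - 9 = 245*a^3 + 266*a^2 - 23*a + d^2*(28*a + 32) + d*(168*a^2 + 192*a) - 8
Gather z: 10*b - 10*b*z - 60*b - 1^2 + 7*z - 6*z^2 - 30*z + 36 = -50*b - 6*z^2 + z*(-10*b - 23) + 35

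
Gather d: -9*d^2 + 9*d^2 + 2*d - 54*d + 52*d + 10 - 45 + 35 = 0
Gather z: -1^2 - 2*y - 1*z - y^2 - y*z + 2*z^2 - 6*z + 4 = -y^2 - 2*y + 2*z^2 + z*(-y - 7) + 3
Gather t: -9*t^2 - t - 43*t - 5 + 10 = -9*t^2 - 44*t + 5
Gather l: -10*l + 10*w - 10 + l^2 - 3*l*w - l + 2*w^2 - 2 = l^2 + l*(-3*w - 11) + 2*w^2 + 10*w - 12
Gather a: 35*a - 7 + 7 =35*a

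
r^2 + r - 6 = (r - 2)*(r + 3)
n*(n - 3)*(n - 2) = n^3 - 5*n^2 + 6*n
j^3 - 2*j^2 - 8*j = j*(j - 4)*(j + 2)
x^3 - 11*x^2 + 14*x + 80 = (x - 8)*(x - 5)*(x + 2)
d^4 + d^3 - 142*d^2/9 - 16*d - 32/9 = (d - 4)*(d + 1/3)*(d + 2/3)*(d + 4)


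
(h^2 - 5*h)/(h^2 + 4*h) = (h - 5)/(h + 4)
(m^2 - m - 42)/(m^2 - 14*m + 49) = (m + 6)/(m - 7)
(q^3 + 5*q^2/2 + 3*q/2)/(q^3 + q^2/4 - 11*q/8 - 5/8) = 4*q*(2*q + 3)/(8*q^2 - 6*q - 5)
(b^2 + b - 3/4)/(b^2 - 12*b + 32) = (b^2 + b - 3/4)/(b^2 - 12*b + 32)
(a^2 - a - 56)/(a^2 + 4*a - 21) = (a - 8)/(a - 3)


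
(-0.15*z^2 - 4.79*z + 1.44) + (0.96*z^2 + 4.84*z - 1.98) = 0.81*z^2 + 0.0499999999999998*z - 0.54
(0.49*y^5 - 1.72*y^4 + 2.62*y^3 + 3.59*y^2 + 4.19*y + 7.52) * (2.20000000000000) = 1.078*y^5 - 3.784*y^4 + 5.764*y^3 + 7.898*y^2 + 9.218*y + 16.544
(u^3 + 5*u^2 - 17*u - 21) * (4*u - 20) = 4*u^4 - 168*u^2 + 256*u + 420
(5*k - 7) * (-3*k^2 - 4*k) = -15*k^3 + k^2 + 28*k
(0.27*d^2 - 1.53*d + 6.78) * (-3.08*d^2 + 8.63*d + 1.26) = -0.8316*d^4 + 7.0425*d^3 - 33.7461*d^2 + 56.5836*d + 8.5428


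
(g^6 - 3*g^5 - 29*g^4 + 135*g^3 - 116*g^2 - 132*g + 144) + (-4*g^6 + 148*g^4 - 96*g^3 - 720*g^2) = -3*g^6 - 3*g^5 + 119*g^4 + 39*g^3 - 836*g^2 - 132*g + 144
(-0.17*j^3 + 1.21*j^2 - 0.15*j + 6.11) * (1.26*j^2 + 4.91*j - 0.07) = -0.2142*j^5 + 0.6899*j^4 + 5.764*j^3 + 6.8774*j^2 + 30.0106*j - 0.4277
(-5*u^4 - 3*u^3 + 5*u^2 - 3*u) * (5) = -25*u^4 - 15*u^3 + 25*u^2 - 15*u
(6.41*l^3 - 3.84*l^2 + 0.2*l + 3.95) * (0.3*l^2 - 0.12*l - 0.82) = 1.923*l^5 - 1.9212*l^4 - 4.7354*l^3 + 4.3098*l^2 - 0.638*l - 3.239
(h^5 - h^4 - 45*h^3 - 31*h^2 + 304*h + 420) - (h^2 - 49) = h^5 - h^4 - 45*h^3 - 32*h^2 + 304*h + 469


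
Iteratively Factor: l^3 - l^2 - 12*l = (l)*(l^2 - l - 12) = l*(l + 3)*(l - 4)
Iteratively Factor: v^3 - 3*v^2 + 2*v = (v)*(v^2 - 3*v + 2) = v*(v - 2)*(v - 1)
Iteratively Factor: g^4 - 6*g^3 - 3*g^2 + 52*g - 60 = (g - 2)*(g^3 - 4*g^2 - 11*g + 30) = (g - 2)*(g + 3)*(g^2 - 7*g + 10) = (g - 2)^2*(g + 3)*(g - 5)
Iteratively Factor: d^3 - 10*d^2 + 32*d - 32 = (d - 4)*(d^2 - 6*d + 8) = (d - 4)^2*(d - 2)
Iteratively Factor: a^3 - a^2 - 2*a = (a - 2)*(a^2 + a) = (a - 2)*(a + 1)*(a)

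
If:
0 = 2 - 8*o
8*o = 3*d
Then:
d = 2/3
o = 1/4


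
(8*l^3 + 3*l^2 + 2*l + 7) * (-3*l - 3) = -24*l^4 - 33*l^3 - 15*l^2 - 27*l - 21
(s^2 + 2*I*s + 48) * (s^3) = s^5 + 2*I*s^4 + 48*s^3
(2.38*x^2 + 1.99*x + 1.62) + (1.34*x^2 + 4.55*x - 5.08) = 3.72*x^2 + 6.54*x - 3.46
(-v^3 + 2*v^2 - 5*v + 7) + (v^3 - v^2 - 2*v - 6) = v^2 - 7*v + 1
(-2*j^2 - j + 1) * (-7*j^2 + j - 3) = 14*j^4 + 5*j^3 - 2*j^2 + 4*j - 3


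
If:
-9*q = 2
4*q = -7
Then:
No Solution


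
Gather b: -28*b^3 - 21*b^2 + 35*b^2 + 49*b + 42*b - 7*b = -28*b^3 + 14*b^2 + 84*b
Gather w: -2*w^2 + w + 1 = -2*w^2 + w + 1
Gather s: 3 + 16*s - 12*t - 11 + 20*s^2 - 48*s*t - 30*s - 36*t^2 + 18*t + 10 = 20*s^2 + s*(-48*t - 14) - 36*t^2 + 6*t + 2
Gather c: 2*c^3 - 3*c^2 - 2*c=2*c^3 - 3*c^2 - 2*c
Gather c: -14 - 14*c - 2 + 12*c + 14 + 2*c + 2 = 0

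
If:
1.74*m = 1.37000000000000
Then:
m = 0.79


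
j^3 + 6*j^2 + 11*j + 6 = (j + 1)*(j + 2)*(j + 3)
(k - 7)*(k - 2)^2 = k^3 - 11*k^2 + 32*k - 28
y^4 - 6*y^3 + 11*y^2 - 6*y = y*(y - 3)*(y - 2)*(y - 1)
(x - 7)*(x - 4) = x^2 - 11*x + 28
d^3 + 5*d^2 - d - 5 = (d - 1)*(d + 1)*(d + 5)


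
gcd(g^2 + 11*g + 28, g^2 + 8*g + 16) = g + 4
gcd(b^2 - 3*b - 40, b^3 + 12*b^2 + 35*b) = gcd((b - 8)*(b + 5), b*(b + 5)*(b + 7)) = b + 5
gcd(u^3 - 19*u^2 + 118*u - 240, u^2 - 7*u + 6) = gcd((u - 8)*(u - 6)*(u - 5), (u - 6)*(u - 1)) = u - 6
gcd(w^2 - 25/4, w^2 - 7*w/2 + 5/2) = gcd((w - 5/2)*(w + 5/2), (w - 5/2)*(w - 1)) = w - 5/2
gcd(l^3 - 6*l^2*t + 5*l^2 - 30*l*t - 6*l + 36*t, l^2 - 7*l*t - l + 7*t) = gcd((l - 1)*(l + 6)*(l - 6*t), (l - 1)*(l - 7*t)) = l - 1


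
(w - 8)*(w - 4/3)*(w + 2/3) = w^3 - 26*w^2/3 + 40*w/9 + 64/9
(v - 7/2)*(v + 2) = v^2 - 3*v/2 - 7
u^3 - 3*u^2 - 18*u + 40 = (u - 5)*(u - 2)*(u + 4)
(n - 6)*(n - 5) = n^2 - 11*n + 30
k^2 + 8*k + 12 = (k + 2)*(k + 6)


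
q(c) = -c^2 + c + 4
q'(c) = 1 - 2*c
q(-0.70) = 2.81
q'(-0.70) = 2.40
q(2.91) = -1.56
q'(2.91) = -4.82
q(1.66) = 2.90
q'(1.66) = -2.32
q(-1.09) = 1.72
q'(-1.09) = 3.18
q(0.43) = 4.25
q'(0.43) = 0.14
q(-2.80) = -6.64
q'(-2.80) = 6.60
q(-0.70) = 2.81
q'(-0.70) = 2.40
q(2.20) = 1.36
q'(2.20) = -3.40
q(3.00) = -2.00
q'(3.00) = -5.00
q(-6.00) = -38.00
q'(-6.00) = 13.00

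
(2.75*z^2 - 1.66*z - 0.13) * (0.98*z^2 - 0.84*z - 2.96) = 2.695*z^4 - 3.9368*z^3 - 6.873*z^2 + 5.0228*z + 0.3848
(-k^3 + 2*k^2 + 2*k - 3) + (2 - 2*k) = -k^3 + 2*k^2 - 1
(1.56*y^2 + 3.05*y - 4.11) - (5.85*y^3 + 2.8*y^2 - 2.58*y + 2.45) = -5.85*y^3 - 1.24*y^2 + 5.63*y - 6.56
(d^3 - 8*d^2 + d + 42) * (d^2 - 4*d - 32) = d^5 - 12*d^4 + d^3 + 294*d^2 - 200*d - 1344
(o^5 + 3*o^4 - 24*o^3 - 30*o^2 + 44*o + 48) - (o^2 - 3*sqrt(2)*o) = o^5 + 3*o^4 - 24*o^3 - 31*o^2 + 3*sqrt(2)*o + 44*o + 48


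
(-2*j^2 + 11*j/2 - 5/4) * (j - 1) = -2*j^3 + 15*j^2/2 - 27*j/4 + 5/4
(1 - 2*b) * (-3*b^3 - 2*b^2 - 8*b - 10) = 6*b^4 + b^3 + 14*b^2 + 12*b - 10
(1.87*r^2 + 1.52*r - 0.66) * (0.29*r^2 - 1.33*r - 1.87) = 0.5423*r^4 - 2.0463*r^3 - 5.7099*r^2 - 1.9646*r + 1.2342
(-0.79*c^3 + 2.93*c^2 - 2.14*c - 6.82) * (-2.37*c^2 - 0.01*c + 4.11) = 1.8723*c^5 - 6.9362*c^4 + 1.7956*c^3 + 28.2271*c^2 - 8.7272*c - 28.0302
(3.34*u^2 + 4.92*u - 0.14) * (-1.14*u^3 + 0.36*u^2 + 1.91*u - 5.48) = -3.8076*u^5 - 4.4064*u^4 + 8.3102*u^3 - 8.9564*u^2 - 27.229*u + 0.7672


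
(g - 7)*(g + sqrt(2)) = g^2 - 7*g + sqrt(2)*g - 7*sqrt(2)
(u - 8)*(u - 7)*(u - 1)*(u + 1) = u^4 - 15*u^3 + 55*u^2 + 15*u - 56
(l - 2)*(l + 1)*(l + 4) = l^3 + 3*l^2 - 6*l - 8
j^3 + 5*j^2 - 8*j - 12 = (j - 2)*(j + 1)*(j + 6)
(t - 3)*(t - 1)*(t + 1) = t^3 - 3*t^2 - t + 3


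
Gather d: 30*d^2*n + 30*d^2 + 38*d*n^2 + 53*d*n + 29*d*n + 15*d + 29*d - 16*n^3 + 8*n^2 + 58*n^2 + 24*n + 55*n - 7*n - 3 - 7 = d^2*(30*n + 30) + d*(38*n^2 + 82*n + 44) - 16*n^3 + 66*n^2 + 72*n - 10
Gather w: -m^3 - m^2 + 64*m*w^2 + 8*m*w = -m^3 - m^2 + 64*m*w^2 + 8*m*w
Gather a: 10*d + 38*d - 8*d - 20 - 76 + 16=40*d - 80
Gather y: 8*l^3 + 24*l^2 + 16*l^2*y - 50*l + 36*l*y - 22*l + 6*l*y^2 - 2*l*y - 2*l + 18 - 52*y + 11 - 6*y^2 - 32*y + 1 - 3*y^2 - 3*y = 8*l^3 + 24*l^2 - 74*l + y^2*(6*l - 9) + y*(16*l^2 + 34*l - 87) + 30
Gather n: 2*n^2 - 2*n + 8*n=2*n^2 + 6*n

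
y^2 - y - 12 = (y - 4)*(y + 3)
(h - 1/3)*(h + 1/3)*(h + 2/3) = h^3 + 2*h^2/3 - h/9 - 2/27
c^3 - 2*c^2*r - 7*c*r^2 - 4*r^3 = (c - 4*r)*(c + r)^2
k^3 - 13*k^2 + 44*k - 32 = (k - 8)*(k - 4)*(k - 1)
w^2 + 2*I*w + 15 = (w - 3*I)*(w + 5*I)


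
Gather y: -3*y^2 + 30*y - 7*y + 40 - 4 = -3*y^2 + 23*y + 36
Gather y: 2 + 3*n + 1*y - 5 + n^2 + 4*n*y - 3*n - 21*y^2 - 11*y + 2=n^2 - 21*y^2 + y*(4*n - 10) - 1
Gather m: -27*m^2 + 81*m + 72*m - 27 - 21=-27*m^2 + 153*m - 48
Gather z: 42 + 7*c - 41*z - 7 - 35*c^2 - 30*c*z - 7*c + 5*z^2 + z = -35*c^2 + 5*z^2 + z*(-30*c - 40) + 35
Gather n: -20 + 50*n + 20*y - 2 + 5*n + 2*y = 55*n + 22*y - 22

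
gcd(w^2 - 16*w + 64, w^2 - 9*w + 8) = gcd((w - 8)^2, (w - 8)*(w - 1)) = w - 8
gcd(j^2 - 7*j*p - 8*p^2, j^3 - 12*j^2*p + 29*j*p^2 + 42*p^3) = j + p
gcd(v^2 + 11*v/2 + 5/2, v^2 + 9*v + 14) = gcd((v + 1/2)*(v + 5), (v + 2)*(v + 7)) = 1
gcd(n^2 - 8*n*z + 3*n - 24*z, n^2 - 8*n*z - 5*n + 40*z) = -n + 8*z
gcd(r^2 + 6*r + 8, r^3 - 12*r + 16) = r + 4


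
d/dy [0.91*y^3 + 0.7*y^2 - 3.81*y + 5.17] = 2.73*y^2 + 1.4*y - 3.81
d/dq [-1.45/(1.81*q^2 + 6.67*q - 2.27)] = (5.249*q + 9.6715)/(1.81*q^2 + 6.67*q - 2.27)^2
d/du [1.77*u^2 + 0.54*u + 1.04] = 3.54*u + 0.54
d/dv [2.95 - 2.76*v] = -2.76000000000000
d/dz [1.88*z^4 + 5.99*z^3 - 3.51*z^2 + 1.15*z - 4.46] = 7.52*z^3 + 17.97*z^2 - 7.02*z + 1.15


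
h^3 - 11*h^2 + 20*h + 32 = (h - 8)*(h - 4)*(h + 1)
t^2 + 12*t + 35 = (t + 5)*(t + 7)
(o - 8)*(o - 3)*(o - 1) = o^3 - 12*o^2 + 35*o - 24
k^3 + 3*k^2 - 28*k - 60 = (k - 5)*(k + 2)*(k + 6)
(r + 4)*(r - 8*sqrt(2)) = r^2 - 8*sqrt(2)*r + 4*r - 32*sqrt(2)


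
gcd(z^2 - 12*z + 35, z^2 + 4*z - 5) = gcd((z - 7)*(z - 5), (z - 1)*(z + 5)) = 1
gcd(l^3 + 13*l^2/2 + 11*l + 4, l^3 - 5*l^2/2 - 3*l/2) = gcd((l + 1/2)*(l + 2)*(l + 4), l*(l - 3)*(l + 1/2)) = l + 1/2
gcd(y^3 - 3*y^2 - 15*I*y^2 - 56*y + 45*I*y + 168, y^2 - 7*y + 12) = y - 3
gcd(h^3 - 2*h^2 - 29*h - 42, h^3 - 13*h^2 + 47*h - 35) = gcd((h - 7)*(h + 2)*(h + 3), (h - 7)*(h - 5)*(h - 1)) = h - 7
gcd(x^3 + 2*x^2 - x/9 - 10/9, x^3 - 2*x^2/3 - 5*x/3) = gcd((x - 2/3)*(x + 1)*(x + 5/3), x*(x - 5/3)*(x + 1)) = x + 1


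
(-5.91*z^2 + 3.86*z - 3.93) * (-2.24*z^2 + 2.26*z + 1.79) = 13.2384*z^4 - 22.003*z^3 + 6.9479*z^2 - 1.9724*z - 7.0347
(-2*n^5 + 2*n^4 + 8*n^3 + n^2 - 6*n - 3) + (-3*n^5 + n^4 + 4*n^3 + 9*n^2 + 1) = -5*n^5 + 3*n^4 + 12*n^3 + 10*n^2 - 6*n - 2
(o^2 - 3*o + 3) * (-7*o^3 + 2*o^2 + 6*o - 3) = -7*o^5 + 23*o^4 - 21*o^3 - 15*o^2 + 27*o - 9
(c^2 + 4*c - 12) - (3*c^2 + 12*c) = -2*c^2 - 8*c - 12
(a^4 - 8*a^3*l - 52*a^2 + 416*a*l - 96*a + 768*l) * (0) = 0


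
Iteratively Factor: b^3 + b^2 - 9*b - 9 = (b + 3)*(b^2 - 2*b - 3) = (b + 1)*(b + 3)*(b - 3)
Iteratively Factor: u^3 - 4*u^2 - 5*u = (u)*(u^2 - 4*u - 5) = u*(u + 1)*(u - 5)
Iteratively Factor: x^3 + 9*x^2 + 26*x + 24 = (x + 2)*(x^2 + 7*x + 12) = (x + 2)*(x + 3)*(x + 4)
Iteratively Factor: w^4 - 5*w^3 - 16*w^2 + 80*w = (w - 5)*(w^3 - 16*w) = (w - 5)*(w + 4)*(w^2 - 4*w) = (w - 5)*(w - 4)*(w + 4)*(w)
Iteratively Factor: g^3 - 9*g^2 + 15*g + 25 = (g - 5)*(g^2 - 4*g - 5) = (g - 5)^2*(g + 1)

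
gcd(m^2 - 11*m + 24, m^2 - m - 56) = m - 8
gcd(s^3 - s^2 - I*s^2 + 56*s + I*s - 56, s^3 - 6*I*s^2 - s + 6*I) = s - 1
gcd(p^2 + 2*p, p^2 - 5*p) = p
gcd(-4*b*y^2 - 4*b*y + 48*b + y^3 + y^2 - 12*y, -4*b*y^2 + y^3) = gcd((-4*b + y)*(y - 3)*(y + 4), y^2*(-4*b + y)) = -4*b + y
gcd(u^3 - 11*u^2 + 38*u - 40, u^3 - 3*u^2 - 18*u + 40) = u^2 - 7*u + 10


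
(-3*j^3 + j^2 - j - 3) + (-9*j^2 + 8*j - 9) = -3*j^3 - 8*j^2 + 7*j - 12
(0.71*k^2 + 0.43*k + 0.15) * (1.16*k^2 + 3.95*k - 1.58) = 0.8236*k^4 + 3.3033*k^3 + 0.7507*k^2 - 0.0869*k - 0.237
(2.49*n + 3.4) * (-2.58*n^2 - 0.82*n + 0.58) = -6.4242*n^3 - 10.8138*n^2 - 1.3438*n + 1.972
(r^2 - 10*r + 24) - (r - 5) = r^2 - 11*r + 29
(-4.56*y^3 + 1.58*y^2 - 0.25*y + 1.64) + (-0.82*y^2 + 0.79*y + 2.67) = -4.56*y^3 + 0.76*y^2 + 0.54*y + 4.31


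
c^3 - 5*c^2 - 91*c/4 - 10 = (c - 8)*(c + 1/2)*(c + 5/2)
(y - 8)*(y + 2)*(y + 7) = y^3 + y^2 - 58*y - 112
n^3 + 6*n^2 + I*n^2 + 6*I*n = n*(n + 6)*(n + I)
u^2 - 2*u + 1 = (u - 1)^2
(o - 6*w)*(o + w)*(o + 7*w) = o^3 + 2*o^2*w - 41*o*w^2 - 42*w^3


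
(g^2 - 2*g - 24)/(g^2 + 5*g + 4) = (g - 6)/(g + 1)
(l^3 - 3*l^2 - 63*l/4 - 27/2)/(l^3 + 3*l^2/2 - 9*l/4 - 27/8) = 2*(l - 6)/(2*l - 3)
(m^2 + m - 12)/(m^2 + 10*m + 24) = (m - 3)/(m + 6)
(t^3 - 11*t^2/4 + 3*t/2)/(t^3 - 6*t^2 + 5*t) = (4*t^2 - 11*t + 6)/(4*(t^2 - 6*t + 5))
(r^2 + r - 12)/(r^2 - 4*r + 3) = (r + 4)/(r - 1)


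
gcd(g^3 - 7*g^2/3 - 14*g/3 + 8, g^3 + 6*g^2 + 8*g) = g + 2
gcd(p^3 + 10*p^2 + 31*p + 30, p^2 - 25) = p + 5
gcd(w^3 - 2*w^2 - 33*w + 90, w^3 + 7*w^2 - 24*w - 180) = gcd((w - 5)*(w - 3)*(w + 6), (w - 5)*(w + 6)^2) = w^2 + w - 30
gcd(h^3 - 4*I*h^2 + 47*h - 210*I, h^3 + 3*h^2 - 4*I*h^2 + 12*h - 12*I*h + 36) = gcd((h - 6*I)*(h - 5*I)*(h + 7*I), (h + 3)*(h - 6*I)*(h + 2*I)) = h - 6*I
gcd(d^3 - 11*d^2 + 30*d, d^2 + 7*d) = d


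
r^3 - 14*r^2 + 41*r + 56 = (r - 8)*(r - 7)*(r + 1)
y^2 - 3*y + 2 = (y - 2)*(y - 1)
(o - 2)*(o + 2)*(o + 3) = o^3 + 3*o^2 - 4*o - 12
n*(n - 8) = n^2 - 8*n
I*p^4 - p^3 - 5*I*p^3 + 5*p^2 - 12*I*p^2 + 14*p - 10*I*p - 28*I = (p - 7)*(p + 2)*(p + 2*I)*(I*p + 1)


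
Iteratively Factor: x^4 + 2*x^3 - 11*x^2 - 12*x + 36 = (x + 3)*(x^3 - x^2 - 8*x + 12) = (x - 2)*(x + 3)*(x^2 + x - 6) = (x - 2)*(x + 3)^2*(x - 2)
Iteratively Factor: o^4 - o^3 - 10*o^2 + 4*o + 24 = (o - 3)*(o^3 + 2*o^2 - 4*o - 8) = (o - 3)*(o + 2)*(o^2 - 4) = (o - 3)*(o + 2)^2*(o - 2)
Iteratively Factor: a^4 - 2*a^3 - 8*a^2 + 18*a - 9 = (a - 3)*(a^3 + a^2 - 5*a + 3) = (a - 3)*(a - 1)*(a^2 + 2*a - 3) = (a - 3)*(a - 1)^2*(a + 3)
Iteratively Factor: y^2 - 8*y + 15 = (y - 5)*(y - 3)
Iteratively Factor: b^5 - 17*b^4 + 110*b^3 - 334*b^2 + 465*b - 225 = (b - 3)*(b^4 - 14*b^3 + 68*b^2 - 130*b + 75) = (b - 5)*(b - 3)*(b^3 - 9*b^2 + 23*b - 15) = (b - 5)*(b - 3)^2*(b^2 - 6*b + 5) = (b - 5)^2*(b - 3)^2*(b - 1)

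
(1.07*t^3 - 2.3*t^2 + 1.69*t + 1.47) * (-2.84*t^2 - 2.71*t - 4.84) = -3.0388*t^5 + 3.6323*t^4 - 3.7454*t^3 + 2.3773*t^2 - 12.1633*t - 7.1148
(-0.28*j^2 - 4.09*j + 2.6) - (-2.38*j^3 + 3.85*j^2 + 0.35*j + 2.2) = 2.38*j^3 - 4.13*j^2 - 4.44*j + 0.4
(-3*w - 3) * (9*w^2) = -27*w^3 - 27*w^2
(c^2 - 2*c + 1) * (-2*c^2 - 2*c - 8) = -2*c^4 + 2*c^3 - 6*c^2 + 14*c - 8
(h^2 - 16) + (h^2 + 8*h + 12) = 2*h^2 + 8*h - 4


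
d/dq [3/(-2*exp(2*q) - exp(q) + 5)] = (12*exp(q) + 3)*exp(q)/(2*exp(2*q) + exp(q) - 5)^2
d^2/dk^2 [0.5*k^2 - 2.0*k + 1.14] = 1.00000000000000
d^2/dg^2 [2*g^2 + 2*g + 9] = 4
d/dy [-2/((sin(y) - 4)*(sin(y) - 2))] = 4*(sin(y) - 3)*cos(y)/((sin(y) - 4)^2*(sin(y) - 2)^2)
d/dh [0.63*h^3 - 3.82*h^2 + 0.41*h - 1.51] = 1.89*h^2 - 7.64*h + 0.41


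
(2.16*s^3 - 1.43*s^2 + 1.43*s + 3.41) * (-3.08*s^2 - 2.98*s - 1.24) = -6.6528*s^5 - 2.0324*s^4 - 2.8214*s^3 - 12.991*s^2 - 11.935*s - 4.2284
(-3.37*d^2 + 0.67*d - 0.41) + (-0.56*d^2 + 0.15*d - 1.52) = -3.93*d^2 + 0.82*d - 1.93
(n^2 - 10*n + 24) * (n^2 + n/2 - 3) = n^4 - 19*n^3/2 + 16*n^2 + 42*n - 72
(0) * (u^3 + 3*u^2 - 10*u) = 0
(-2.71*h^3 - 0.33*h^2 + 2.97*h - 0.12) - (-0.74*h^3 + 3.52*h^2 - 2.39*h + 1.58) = -1.97*h^3 - 3.85*h^2 + 5.36*h - 1.7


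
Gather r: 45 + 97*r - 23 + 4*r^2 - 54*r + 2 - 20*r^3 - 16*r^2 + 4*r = -20*r^3 - 12*r^2 + 47*r + 24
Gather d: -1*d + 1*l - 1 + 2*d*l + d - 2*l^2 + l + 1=2*d*l - 2*l^2 + 2*l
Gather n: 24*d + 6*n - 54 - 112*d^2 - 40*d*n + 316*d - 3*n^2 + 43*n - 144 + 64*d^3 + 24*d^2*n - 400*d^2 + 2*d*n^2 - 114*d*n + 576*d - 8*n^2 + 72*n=64*d^3 - 512*d^2 + 916*d + n^2*(2*d - 11) + n*(24*d^2 - 154*d + 121) - 198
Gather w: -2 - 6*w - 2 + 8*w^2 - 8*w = 8*w^2 - 14*w - 4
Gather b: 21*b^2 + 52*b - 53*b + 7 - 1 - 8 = 21*b^2 - b - 2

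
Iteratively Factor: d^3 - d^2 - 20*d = (d)*(d^2 - d - 20) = d*(d + 4)*(d - 5)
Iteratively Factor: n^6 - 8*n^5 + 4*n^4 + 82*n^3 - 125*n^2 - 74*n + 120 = (n - 4)*(n^5 - 4*n^4 - 12*n^3 + 34*n^2 + 11*n - 30) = (n - 4)*(n - 1)*(n^4 - 3*n^3 - 15*n^2 + 19*n + 30) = (n - 4)*(n - 1)*(n + 1)*(n^3 - 4*n^2 - 11*n + 30) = (n - 4)*(n - 1)*(n + 1)*(n + 3)*(n^2 - 7*n + 10) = (n - 4)*(n - 2)*(n - 1)*(n + 1)*(n + 3)*(n - 5)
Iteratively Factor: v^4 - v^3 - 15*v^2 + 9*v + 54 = (v - 3)*(v^3 + 2*v^2 - 9*v - 18) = (v - 3)^2*(v^2 + 5*v + 6) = (v - 3)^2*(v + 2)*(v + 3)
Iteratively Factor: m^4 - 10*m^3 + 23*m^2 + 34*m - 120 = (m - 4)*(m^3 - 6*m^2 - m + 30) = (m - 4)*(m - 3)*(m^2 - 3*m - 10) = (m - 5)*(m - 4)*(m - 3)*(m + 2)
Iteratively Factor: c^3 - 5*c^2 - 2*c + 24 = (c + 2)*(c^2 - 7*c + 12) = (c - 4)*(c + 2)*(c - 3)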